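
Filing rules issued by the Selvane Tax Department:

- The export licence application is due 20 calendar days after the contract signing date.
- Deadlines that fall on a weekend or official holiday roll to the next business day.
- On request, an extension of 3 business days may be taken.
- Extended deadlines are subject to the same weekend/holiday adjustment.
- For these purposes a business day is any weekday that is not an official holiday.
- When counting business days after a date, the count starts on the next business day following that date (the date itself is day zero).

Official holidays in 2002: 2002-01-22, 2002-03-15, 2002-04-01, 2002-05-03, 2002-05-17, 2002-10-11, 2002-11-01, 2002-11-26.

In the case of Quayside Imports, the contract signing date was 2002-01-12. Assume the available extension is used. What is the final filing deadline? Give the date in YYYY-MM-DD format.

2002-02-06

20 calendar days after 2002-01-12 is 2002-02-01.
2002-02-01 falls on a Friday, which is a business day, so no adjustment is needed.
Counting 3 further business days from 2002-02-01 reaches 2002-02-06.
2002-02-06 is a Wednesday and not a listed holiday, so it stands.
Deadline: 2002-02-06.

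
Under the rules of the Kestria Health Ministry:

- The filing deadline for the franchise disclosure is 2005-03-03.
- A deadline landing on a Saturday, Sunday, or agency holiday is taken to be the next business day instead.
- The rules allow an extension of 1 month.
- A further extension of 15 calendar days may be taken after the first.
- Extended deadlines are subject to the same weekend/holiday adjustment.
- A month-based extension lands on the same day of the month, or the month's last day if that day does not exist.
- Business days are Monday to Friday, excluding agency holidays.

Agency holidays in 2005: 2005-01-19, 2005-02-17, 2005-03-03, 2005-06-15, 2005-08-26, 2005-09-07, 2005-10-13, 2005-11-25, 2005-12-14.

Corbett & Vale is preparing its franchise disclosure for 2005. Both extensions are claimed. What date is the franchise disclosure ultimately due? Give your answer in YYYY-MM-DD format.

The statutory due date is 2005-03-03.
Because 2005-03-03 is a listed holiday, the deadline becomes 2005-03-04 (Friday).
Add 1 month to 2005-03-04: 2005-04-04.
2005-04-04 is a Monday and not a listed holiday, so it stands.
Add the 15 calendar-day extension to 2005-04-04: 2005-04-19.
2005-04-19 is a Tuesday and not a listed holiday, so it stands.
The final due date is 2005-04-19.

2005-04-19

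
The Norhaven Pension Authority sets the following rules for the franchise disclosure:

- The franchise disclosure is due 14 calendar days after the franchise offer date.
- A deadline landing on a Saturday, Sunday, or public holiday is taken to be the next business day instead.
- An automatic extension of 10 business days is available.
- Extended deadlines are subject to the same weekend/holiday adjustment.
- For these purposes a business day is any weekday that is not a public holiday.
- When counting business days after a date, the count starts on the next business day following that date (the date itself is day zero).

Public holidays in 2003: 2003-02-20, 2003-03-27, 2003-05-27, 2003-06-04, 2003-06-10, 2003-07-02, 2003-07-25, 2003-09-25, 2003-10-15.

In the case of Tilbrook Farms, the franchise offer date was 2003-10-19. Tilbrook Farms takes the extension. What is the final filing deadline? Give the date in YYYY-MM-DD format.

Trigger date 2003-10-19 + 14 calendar days = 2003-11-02.
2003-11-02 falls on a Sunday. Rolling to the next business day gives 2003-11-03, a Monday.
Counting 10 further business days from 2003-11-03 reaches 2003-11-17.
Since 2003-11-17 is a Monday and not a holiday, the date is unchanged.
So the filing is due 2003-11-17.

2003-11-17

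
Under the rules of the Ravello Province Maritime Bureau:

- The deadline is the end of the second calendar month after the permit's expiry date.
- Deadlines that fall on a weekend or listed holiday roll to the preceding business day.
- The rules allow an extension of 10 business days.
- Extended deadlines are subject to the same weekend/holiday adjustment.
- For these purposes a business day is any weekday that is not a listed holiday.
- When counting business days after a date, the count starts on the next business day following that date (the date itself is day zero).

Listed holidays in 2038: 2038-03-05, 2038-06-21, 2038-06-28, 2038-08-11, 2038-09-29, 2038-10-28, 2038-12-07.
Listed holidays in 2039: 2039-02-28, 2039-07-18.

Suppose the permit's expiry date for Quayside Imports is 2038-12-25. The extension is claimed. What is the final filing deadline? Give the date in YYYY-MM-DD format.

The second month after 2038-12-25 is February 2039, whose last day is 2039-02-28.
2039-02-28 falls on a listed holiday. Rolling to the preceding business day gives 2039-02-25, a Friday.
The 10-business-day extension runs from 2039-02-25 to 2039-03-14.
2039-03-14 falls on a Monday, which is a business day, so no adjustment is needed.
Final deadline: 2039-03-14.

2039-03-14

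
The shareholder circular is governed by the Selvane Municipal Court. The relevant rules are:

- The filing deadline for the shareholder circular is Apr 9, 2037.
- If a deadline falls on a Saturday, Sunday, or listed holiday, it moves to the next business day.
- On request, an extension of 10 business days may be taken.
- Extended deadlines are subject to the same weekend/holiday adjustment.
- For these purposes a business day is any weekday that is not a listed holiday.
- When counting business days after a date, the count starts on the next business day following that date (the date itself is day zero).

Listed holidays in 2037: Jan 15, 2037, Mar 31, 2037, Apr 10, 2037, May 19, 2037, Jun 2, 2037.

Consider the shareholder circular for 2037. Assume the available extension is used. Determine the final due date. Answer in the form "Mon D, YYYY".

Start from the fixed due date, Apr 9, 2037.
Apr 9, 2037 falls on a Thursday, which is a business day, so no adjustment is needed.
Applying the 10-business-day extension: 10 business days after Apr 9, 2037 is Apr 24, 2037.
Apr 24, 2037 falls on a Friday, which is a business day, so no adjustment is needed.
So the filing is due Apr 24, 2037.

Apr 24, 2037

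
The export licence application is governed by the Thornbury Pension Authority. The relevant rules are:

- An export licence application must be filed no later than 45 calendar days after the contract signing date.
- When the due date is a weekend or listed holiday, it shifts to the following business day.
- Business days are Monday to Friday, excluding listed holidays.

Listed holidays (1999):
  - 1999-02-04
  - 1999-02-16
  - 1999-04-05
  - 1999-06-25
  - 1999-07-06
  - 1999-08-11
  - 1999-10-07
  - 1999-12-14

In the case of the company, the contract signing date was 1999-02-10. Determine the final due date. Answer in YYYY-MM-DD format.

1999-03-29

Adding 45 calendar days to 1999-02-10 gives 1999-03-27.
1999-03-27 is a Saturday; the next business day is 1999-03-29 (Monday).
So the filing is due 1999-03-29.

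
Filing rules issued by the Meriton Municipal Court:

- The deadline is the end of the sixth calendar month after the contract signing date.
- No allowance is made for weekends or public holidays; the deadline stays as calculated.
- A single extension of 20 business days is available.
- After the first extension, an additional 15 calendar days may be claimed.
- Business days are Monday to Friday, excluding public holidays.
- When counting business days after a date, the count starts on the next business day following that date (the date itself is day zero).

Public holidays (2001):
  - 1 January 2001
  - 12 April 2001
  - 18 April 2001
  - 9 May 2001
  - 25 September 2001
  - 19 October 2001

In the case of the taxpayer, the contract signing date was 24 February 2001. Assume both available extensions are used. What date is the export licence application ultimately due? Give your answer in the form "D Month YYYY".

The sixth month after 24 February 2001 is August 2001, whose last day is 31 August 2001.
No adjustment is made for weekends or holidays, so 31 August 2001 stands.
Counting 20 further business days from 31 August 2001 reaches 1 October 2001.
1 October 2001 is a Monday; no weekend or holiday adjustment applies.
The 15-calendar-day extension moves the deadline from 1 October 2001 to 16 October 2001.
16 October 2001 is a Tuesday; no weekend or holiday adjustment applies.
So the filing is due 16 October 2001.

16 October 2001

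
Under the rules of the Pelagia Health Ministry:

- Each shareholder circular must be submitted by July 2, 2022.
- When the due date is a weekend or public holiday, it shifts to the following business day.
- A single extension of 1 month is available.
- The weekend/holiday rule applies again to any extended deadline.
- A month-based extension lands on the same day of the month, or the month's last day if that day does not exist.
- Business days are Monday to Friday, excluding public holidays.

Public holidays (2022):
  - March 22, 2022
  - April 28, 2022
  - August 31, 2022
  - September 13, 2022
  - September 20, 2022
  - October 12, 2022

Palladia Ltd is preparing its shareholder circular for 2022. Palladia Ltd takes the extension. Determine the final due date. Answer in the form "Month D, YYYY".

The stated deadline is July 2, 2022.
July 2, 2022 is a Saturday; the next business day is July 4, 2022 (Monday).
Applying the 1 month extension: 1 month after July 4, 2022 is August 4, 2022.
Since August 4, 2022 is a Thursday and not a holiday, the date is unchanged.
The final due date is August 4, 2022.

August 4, 2022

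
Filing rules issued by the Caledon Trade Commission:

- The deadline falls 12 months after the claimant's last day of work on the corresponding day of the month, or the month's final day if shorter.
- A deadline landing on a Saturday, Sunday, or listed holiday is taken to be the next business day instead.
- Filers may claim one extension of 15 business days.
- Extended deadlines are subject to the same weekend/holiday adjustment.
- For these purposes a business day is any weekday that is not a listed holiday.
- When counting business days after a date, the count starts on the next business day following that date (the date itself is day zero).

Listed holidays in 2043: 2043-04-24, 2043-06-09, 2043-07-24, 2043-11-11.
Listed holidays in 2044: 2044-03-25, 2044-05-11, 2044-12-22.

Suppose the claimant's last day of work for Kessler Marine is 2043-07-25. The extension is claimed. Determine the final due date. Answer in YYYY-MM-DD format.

Moving 12 months forward from 2043-07-25 on the corresponding day gives 2044-07-25.
2044-07-25 falls on a Monday, which is a business day, so no adjustment is needed.
Counting 15 further business days from 2044-07-25 reaches 2044-08-15.
2044-08-15 (Monday) is already a business day.
The final due date is 2044-08-15.

2044-08-15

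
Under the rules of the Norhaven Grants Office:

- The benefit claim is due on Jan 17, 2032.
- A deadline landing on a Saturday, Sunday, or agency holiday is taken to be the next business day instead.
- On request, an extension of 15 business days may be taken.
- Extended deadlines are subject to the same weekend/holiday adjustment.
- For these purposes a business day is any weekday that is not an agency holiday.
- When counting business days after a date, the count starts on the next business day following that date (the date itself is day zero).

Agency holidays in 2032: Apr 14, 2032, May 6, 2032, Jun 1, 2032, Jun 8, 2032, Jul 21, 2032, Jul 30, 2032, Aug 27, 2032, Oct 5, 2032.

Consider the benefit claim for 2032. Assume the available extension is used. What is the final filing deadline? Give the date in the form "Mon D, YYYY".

Start from the fixed due date, Jan 17, 2032.
Jan 17, 2032 is a Saturday; the next business day is Jan 19, 2032 (Monday).
Applying the 15-business-day extension: 15 business days after Jan 19, 2032 is Feb 9, 2032.
Feb 9, 2032 (Monday) is already a business day.
Deadline: Feb 9, 2032.

Feb 9, 2032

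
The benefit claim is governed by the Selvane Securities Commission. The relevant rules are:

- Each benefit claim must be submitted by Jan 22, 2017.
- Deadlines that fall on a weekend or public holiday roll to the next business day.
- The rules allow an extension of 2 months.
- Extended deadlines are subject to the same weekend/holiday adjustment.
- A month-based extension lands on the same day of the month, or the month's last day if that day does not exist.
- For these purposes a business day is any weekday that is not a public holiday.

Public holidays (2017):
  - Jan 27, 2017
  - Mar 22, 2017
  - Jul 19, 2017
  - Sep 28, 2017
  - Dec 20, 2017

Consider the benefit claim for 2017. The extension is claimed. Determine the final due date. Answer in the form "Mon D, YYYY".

The statutory due date is Jan 22, 2017.
Jan 22, 2017 is a Sunday; the next business day is Jan 23, 2017 (Monday).
The 2 months extension carries Jan 23, 2017 to Mar 23, 2017.
Since Mar 23, 2017 is a Thursday and not a holiday, the date is unchanged.
So the filing is due Mar 23, 2017.

Mar 23, 2017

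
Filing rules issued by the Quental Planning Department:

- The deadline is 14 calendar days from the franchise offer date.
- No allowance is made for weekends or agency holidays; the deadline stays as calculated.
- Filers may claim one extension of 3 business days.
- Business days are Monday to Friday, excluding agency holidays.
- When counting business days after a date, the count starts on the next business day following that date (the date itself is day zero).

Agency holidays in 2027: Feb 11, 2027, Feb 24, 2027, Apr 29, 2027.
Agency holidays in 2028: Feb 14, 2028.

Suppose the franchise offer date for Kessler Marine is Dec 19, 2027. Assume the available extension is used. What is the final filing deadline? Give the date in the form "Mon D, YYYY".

Jan 5, 2028

Adding 14 calendar days to Dec 19, 2027 gives Jan 2, 2028.
Jan 2, 2028 is a Sunday; no weekend or holiday adjustment applies.
Applying the 3-business-day extension: 3 business days after Jan 2, 2028 is Jan 5, 2028.
Jan 5, 2028 is a Wednesday; no weekend or holiday adjustment applies.
Deadline: Jan 5, 2028.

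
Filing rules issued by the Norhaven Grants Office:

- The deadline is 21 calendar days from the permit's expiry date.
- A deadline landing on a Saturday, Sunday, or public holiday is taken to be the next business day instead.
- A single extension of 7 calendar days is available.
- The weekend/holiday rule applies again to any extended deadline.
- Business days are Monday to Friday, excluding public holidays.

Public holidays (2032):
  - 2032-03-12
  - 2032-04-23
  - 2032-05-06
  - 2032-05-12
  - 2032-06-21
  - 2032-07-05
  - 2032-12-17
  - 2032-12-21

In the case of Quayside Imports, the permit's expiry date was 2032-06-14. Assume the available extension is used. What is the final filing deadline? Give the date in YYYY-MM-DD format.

Adding 21 calendar days to 2032-06-14 gives 2032-07-05.
2032-07-05 is a listed holiday, so it moves to the next business day, 2032-07-06 (Tuesday).
With the 7-day extension, 2032-07-06 becomes 2032-07-13.
2032-07-13 (Tuesday) is already a business day.
Deadline: 2032-07-13.

2032-07-13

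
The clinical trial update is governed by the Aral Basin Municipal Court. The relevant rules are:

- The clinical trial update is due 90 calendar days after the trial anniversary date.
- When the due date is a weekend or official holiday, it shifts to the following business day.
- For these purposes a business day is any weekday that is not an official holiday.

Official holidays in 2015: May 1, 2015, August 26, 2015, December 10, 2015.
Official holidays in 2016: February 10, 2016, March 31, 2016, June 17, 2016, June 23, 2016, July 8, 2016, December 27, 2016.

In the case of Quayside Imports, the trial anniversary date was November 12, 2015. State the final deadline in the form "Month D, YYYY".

February 11, 2016

Adding 90 calendar days to November 12, 2015 gives February 10, 2016.
February 10, 2016 is a listed holiday; the next business day is February 11, 2016 (Thursday).
So the filing is due February 11, 2016.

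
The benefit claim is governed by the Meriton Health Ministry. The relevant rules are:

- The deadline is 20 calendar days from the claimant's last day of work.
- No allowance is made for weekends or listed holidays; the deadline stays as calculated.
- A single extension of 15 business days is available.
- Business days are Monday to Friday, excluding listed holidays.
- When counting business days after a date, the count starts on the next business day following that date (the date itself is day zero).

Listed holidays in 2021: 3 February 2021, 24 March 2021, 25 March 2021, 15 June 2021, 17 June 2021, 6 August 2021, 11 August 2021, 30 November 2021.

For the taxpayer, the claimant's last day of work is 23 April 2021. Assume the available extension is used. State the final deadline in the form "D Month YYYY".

3 June 2021

20 calendar days after 23 April 2021 is 13 May 2021.
13 May 2021 is a Thursday; no weekend or holiday adjustment applies.
Applying the 15-business-day extension: 15 business days after 13 May 2021 is 3 June 2021.
3 June 2021 is a Thursday; no weekend or holiday adjustment applies.
Deadline: 3 June 2021.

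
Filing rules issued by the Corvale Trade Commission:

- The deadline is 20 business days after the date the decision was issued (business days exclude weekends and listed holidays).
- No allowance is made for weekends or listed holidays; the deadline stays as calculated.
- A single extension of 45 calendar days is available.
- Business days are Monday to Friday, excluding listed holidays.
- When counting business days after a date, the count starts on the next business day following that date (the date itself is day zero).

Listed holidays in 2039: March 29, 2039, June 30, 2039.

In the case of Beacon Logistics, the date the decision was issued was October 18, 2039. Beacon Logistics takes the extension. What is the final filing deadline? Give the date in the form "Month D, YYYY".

December 30, 2039

Starting the day after October 18, 2039 and counting 20 business days lands on November 15, 2039.
No adjustment is made for weekends or holidays, so November 15, 2039 stands.
Add the 45 calendar-day extension to November 15, 2039: December 30, 2039.
December 30, 2039 is a Friday; no weekend or holiday adjustment applies.
The final due date is December 30, 2039.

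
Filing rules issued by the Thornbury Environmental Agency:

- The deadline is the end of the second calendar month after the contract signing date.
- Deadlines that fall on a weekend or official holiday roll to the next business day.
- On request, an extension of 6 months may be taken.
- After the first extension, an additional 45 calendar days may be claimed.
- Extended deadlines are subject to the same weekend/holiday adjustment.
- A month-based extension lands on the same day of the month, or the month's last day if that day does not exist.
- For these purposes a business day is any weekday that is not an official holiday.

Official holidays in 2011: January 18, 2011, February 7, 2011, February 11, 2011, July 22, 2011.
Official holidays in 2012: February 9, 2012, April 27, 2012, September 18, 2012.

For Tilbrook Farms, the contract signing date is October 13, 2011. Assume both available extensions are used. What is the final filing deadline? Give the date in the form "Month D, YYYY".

2 months after October 13, 2011 falls in December 2011; the last day of that month is December 31, 2011.
December 31, 2011 is a Saturday; the next business day is January 2, 2012 (Monday).
Add 6 months to January 2, 2012: July 2, 2012.
July 2, 2012 (Monday) is already a business day.
With the 45-day extension, July 2, 2012 becomes August 16, 2012.
August 16, 2012 falls on a Thursday, which is a business day, so no adjustment is needed.
The final due date is August 16, 2012.

August 16, 2012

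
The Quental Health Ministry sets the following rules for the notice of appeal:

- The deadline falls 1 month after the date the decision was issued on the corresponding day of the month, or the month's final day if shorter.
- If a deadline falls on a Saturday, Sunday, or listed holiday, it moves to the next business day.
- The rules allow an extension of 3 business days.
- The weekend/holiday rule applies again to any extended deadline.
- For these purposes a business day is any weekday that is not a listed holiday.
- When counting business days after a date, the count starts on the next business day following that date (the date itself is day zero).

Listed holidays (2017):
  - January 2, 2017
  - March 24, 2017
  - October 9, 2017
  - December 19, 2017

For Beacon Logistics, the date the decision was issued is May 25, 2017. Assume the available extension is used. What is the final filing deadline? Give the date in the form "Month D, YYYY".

June 29, 2017

Moving 1 month forward from May 25, 2017 on the corresponding day gives June 25, 2017.
June 25, 2017 is a Sunday; the next business day is June 26, 2017 (Monday).
Applying the 3-business-day extension: 3 business days after June 26, 2017 is June 29, 2017.
June 29, 2017 (Thursday) is already a business day.
So the filing is due June 29, 2017.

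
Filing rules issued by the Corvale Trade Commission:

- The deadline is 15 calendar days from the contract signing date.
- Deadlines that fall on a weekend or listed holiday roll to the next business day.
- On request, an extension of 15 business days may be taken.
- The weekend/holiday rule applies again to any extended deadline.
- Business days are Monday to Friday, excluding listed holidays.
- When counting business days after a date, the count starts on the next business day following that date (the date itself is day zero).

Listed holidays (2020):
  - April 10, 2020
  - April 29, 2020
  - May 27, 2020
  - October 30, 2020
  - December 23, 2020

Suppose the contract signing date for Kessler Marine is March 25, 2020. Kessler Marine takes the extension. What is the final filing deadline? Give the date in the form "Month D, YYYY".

May 4, 2020

Trigger date March 25, 2020 + 15 calendar days = April 9, 2020.
April 9, 2020 is a Thursday and not a listed holiday, so it stands.
Counting 15 further business days from April 9, 2020 reaches May 4, 2020.
May 4, 2020 (Monday) is already a business day.
So the filing is due May 4, 2020.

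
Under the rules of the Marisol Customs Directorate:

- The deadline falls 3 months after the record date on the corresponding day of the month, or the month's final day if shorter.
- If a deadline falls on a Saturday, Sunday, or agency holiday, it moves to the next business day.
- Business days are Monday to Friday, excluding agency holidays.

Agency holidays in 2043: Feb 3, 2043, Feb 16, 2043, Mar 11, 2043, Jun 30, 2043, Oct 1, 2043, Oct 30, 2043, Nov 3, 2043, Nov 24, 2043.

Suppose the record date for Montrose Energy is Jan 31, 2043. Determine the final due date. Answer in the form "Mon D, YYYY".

3 months from Jan 31, 2043 is Apr 30, 2043 (day 31 does not exist in April, so the month's last day is used).
Apr 30, 2043 falls on a Thursday, which is a business day, so no adjustment is needed.
Final deadline: Apr 30, 2043.

Apr 30, 2043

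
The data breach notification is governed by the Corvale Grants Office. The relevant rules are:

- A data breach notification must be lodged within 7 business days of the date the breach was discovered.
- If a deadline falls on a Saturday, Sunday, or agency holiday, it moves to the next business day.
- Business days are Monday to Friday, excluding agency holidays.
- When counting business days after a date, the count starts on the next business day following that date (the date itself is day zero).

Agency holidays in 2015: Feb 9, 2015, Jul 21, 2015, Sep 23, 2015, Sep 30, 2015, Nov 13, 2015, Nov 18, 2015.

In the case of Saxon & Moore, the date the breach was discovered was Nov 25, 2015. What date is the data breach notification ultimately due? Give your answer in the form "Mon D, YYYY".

Dec 4, 2015

Starting the day after Nov 25, 2015 and counting 7 business days lands on Dec 4, 2015.
Dec 4, 2015 (Friday) is already a business day.
The final due date is Dec 4, 2015.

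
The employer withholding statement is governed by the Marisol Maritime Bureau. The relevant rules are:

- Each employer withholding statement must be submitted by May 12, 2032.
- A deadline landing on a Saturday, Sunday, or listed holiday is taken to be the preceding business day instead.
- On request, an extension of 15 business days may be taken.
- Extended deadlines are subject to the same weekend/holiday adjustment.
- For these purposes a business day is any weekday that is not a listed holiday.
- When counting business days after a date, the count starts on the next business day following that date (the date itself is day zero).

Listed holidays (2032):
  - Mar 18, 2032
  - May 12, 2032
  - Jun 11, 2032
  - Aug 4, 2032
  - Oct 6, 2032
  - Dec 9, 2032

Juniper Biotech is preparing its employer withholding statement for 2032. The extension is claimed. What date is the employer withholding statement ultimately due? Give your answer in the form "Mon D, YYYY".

The statutory due date is May 12, 2032.
Because May 12, 2032 is a listed holiday, the deadline becomes May 11, 2032 (Tuesday).
Applying the 15-business-day extension: 15 business days after May 11, 2032 is Jun 2, 2032.
Since Jun 2, 2032 is a Wednesday and not a holiday, the date is unchanged.
Deadline: Jun 2, 2032.

Jun 2, 2032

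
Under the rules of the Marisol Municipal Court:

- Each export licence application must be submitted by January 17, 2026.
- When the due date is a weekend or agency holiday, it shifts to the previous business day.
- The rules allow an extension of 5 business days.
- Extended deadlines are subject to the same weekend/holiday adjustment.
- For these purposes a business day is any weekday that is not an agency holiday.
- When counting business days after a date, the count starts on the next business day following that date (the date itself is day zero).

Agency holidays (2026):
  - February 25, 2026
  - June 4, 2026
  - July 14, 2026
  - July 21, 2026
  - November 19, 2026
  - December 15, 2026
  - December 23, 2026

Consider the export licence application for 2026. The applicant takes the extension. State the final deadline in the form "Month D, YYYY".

January 23, 2026

The statutory due date is January 17, 2026.
Because January 17, 2026 is a Saturday, the deadline becomes January 16, 2026 (Friday).
Applying the 5-business-day extension: 5 business days after January 16, 2026 is January 23, 2026.
January 23, 2026 (Friday) is already a business day.
Final deadline: January 23, 2026.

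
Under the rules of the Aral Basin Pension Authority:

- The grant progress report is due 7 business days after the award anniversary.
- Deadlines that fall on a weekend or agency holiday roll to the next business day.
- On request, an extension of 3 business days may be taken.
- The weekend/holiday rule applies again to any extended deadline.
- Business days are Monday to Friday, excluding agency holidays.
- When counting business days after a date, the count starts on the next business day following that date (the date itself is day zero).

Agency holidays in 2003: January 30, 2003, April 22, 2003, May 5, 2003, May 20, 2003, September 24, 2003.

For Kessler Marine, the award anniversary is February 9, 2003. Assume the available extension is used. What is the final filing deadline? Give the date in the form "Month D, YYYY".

February 21, 2003

Starting the day after February 9, 2003 and counting 7 business days lands on February 18, 2003.
February 18, 2003 (Tuesday) is already a business day.
The 3-business-day extension runs from February 18, 2003 to February 21, 2003.
February 21, 2003 (Friday) is already a business day.
Deadline: February 21, 2003.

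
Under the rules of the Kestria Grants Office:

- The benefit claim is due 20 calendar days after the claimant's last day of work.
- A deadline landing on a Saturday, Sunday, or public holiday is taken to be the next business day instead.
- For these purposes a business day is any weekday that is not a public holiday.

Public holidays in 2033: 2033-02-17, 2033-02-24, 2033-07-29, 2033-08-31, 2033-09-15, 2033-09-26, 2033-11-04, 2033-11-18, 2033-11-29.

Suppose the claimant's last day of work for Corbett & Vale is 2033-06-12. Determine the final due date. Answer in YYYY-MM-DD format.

2033-07-04

20 calendar days after 2033-06-12 is 2033-07-02.
2033-07-02 falls on a Saturday. Rolling to the next business day gives 2033-07-04, a Monday.
Final deadline: 2033-07-04.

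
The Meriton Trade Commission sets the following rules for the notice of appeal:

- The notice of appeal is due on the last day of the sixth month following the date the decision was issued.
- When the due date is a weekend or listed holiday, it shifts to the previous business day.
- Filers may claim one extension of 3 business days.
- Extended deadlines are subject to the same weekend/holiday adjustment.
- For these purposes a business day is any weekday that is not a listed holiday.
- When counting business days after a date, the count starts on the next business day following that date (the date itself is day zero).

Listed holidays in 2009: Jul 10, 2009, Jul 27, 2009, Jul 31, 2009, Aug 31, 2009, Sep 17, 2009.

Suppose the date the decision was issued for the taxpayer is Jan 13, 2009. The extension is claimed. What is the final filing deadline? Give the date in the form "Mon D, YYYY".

Aug 5, 2009

6 months after Jan 13, 2009 is July 2009; that month ends on Jul 31, 2009.
Because Jul 31, 2009 is a listed holiday, the deadline becomes Jul 30, 2009 (Thursday).
The 3-business-day extension runs from Jul 30, 2009 to Aug 5, 2009.
Aug 5, 2009 falls on a Wednesday, which is a business day, so no adjustment is needed.
So the filing is due Aug 5, 2009.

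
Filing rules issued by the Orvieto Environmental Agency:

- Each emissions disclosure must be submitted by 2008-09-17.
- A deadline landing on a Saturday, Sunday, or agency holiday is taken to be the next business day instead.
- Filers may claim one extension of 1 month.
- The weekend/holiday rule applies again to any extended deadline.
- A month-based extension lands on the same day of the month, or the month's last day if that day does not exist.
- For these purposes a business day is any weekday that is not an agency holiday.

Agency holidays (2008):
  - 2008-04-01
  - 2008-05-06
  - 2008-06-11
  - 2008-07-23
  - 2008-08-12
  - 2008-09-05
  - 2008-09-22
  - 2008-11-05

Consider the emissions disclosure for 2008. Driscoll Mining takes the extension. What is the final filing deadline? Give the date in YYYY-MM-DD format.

2008-10-17

Start from the fixed due date, 2008-09-17.
2008-09-17 is a Wednesday and not a listed holiday, so it stands.
The 1 month extension carries 2008-09-17 to 2008-10-17.
Since 2008-10-17 is a Friday and not a holiday, the date is unchanged.
So the filing is due 2008-10-17.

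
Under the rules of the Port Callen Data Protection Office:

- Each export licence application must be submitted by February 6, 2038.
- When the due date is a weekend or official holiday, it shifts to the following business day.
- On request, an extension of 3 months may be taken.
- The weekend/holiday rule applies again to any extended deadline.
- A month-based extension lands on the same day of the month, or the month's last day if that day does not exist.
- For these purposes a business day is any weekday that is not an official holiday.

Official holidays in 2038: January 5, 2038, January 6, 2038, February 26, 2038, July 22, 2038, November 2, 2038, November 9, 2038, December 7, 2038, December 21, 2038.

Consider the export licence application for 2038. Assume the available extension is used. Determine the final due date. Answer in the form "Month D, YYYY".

Start from the fixed due date, February 6, 2038.
February 6, 2038 is a Saturday, so it moves to the next business day, February 8, 2038 (Monday).
Add 3 months to February 8, 2038: May 8, 2038.
Because May 8, 2038 is a Saturday, the deadline becomes May 10, 2038 (Monday).
Deadline: May 10, 2038.

May 10, 2038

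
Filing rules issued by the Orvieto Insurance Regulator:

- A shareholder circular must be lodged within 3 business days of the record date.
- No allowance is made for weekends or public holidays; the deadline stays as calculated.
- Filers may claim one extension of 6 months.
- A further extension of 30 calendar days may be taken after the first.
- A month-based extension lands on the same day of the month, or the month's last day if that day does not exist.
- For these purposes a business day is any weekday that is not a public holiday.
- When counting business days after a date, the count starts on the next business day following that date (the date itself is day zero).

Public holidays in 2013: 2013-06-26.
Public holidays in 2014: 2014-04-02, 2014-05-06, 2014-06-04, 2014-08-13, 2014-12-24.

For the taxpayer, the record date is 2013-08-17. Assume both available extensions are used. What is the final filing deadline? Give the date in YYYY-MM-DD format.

Starting the day after 2013-08-17 and counting 3 business days lands on 2013-08-21.
No adjustment is made for weekends or holidays, so 2013-08-21 stands.
Add 6 months to 2013-08-21: 2014-02-21.
2014-02-21 falls on a Friday. The rules make no weekend/holiday allowance, so it remains 2014-02-21.
Add the 30 calendar-day extension to 2014-02-21: 2014-03-23.
2014-03-23 falls on a Sunday. The rules make no weekend/holiday allowance, so it remains 2014-03-23.
Final deadline: 2014-03-23.

2014-03-23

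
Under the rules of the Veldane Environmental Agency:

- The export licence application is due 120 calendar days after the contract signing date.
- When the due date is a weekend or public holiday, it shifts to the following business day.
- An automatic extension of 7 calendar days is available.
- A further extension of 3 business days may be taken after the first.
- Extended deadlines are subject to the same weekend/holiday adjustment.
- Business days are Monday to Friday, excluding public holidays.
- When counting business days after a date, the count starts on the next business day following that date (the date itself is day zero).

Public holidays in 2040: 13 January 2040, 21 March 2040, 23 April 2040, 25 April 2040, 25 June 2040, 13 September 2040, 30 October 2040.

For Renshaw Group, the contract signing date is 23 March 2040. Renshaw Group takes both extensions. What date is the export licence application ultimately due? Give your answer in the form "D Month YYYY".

2 August 2040

120 calendar days after 23 March 2040 is 21 July 2040.
21 July 2040 is a Saturday; the next business day is 23 July 2040 (Monday).
The 7-calendar-day extension moves the deadline from 23 July 2040 to 30 July 2040.
Since 30 July 2040 is a Monday and not a holiday, the date is unchanged.
The 3-business-day extension runs from 30 July 2040 to 2 August 2040.
2 August 2040 (Thursday) is already a business day.
So the filing is due 2 August 2040.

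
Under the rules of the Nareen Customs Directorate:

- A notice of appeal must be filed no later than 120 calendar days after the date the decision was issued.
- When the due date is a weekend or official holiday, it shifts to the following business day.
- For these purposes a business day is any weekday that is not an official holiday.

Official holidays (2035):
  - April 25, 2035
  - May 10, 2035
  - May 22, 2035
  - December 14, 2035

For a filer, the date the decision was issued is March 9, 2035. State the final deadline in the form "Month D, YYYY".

July 9, 2035

From March 9, 2035, 120 calendar days later is July 7, 2035.
July 7, 2035 falls on a Saturday. Rolling to the next business day gives July 9, 2035, a Monday.
So the filing is due July 9, 2035.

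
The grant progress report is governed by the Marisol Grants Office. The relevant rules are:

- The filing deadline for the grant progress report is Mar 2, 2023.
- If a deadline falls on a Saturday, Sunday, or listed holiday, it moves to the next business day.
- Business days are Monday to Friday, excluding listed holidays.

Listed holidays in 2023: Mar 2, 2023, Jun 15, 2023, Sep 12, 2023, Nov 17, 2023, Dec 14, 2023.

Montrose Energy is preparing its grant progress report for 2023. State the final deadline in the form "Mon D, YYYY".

Start from the fixed due date, Mar 2, 2023.
Mar 2, 2023 falls on a listed holiday. Rolling to the next business day gives Mar 3, 2023, a Friday.
Deadline: Mar 3, 2023.

Mar 3, 2023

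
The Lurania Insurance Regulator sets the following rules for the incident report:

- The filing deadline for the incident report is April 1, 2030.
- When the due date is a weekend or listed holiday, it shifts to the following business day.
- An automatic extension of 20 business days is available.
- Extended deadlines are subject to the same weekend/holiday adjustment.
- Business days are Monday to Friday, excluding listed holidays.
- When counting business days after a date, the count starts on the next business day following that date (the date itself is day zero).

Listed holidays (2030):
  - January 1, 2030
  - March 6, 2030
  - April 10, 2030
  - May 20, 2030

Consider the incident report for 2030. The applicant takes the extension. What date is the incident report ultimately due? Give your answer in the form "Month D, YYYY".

April 30, 2030

Start from the fixed due date, April 1, 2030.
April 1, 2030 (Monday) is already a business day.
The 20-business-day extension runs from April 1, 2030 to April 30, 2030.
April 30, 2030 falls on a Tuesday, which is a business day, so no adjustment is needed.
The final due date is April 30, 2030.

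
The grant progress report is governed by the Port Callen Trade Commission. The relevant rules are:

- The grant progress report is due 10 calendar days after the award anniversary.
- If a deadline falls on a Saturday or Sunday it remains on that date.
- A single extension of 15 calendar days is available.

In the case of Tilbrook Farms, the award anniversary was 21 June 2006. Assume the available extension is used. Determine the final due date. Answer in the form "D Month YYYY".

Trigger date 21 June 2006 + 10 calendar days = 1 July 2006.
No adjustment is made for weekends or holidays, so 1 July 2006 stands.
Add the 15 calendar-day extension to 1 July 2006: 16 July 2006.
No adjustment is made for weekends or holidays, so 16 July 2006 stands.
Final deadline: 16 July 2006.

16 July 2006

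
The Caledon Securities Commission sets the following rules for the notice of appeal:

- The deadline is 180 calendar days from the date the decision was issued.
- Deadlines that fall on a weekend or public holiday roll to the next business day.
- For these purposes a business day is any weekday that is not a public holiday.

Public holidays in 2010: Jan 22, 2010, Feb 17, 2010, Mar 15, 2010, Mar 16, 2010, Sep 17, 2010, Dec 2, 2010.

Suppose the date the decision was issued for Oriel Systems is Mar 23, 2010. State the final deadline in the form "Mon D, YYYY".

180 calendar days after Mar 23, 2010 is Sep 19, 2010.
Sep 19, 2010 is a Sunday; the next business day is Sep 20, 2010 (Monday).
So the filing is due Sep 20, 2010.

Sep 20, 2010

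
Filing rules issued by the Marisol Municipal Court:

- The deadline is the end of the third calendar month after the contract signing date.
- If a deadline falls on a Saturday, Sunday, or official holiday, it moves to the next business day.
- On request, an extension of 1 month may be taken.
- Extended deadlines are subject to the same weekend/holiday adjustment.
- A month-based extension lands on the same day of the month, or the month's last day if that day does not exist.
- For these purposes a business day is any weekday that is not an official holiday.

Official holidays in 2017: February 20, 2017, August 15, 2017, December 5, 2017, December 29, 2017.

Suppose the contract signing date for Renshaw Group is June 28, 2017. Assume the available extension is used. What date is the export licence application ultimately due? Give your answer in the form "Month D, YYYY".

November 2, 2017

3 months after June 28, 2017 falls in September 2017; the last day of that month is September 30, 2017.
September 30, 2017 falls on a Saturday. Rolling to the next business day gives October 2, 2017, a Monday.
The 1 month extension carries October 2, 2017 to November 2, 2017.
November 2, 2017 falls on a Thursday, which is a business day, so no adjustment is needed.
The final due date is November 2, 2017.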